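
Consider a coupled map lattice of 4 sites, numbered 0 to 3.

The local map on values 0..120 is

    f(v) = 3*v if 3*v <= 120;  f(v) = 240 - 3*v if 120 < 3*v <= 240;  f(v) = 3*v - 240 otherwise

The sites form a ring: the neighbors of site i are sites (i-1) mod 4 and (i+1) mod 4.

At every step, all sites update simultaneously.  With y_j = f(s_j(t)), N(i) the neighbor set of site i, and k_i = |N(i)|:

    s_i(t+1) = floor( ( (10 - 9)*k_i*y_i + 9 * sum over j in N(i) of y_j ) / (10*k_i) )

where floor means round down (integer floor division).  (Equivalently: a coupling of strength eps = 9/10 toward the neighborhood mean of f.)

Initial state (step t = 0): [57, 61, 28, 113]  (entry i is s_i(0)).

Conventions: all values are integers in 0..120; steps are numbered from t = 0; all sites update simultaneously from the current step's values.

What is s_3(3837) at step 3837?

Simulating step by step:
t=0: [57, 61, 28, 113]
t=1: [77, 74, 78, 78]
t=2: [11, 8, 11, 7]
t=3: [23, 32, 23, 31]
t=4: [91, 71, 91, 71]
t=5: [27, 32, 27, 32]
t=6: [94, 82, 94, 82]
t=7: [9, 38, 9, 38]
t=8: [105, 35, 105, 35]
t=9: [102, 78, 102, 78]
t=10: [12, 60, 12, 60]
t=11: [57, 38, 57, 38]
t=12: [109, 73, 109, 73]
t=13: [27, 80, 27, 80]
t=14: [8, 72, 8, 72]
t=15: [24, 24, 24, 24]
t=16: [72, 72, 72, 72]
t=17: [24, 24, 24, 24]

Answer: s_3(3837) = 24
Key observation: The state at step 15, [24, 24, 24, 24], reappears at step 17: the system is in a cycle of period 2 from step 15 on.  Therefore the state at step 3837 equals the state at step 15 + ((3837 - 15) mod 2) = 15, which is [24, 24, 24, 24].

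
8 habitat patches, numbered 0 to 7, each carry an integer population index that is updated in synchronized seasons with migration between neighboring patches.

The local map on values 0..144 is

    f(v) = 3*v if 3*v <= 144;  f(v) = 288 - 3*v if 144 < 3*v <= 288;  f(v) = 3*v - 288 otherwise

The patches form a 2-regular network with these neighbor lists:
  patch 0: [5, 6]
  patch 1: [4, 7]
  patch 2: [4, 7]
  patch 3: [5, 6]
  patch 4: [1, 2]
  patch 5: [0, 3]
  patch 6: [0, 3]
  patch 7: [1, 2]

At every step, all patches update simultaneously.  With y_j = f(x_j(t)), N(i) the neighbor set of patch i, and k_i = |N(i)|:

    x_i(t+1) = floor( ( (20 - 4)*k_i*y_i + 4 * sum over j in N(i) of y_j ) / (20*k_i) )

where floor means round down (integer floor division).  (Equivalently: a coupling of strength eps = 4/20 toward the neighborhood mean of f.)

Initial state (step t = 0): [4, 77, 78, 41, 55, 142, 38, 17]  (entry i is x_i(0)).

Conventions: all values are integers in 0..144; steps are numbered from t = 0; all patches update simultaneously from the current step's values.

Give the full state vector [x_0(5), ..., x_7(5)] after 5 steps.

Answer: [72, 100, 40, 34, 117, 37, 49, 95]

Derivation:
t=0: [4, 77, 78, 41, 55, 142, 38, 17]
t=1: [34, 63, 60, 123, 109, 123, 104, 51]
t=2: [92, 96, 103, 75, 51, 83, 37, 128]
t=3: [24, 23, 39, 65, 110, 38, 96, 78]
t=4: [69, 64, 103, 85, 52, 107, 16, 61]
t=5: [72, 100, 40, 34, 117, 37, 49, 95]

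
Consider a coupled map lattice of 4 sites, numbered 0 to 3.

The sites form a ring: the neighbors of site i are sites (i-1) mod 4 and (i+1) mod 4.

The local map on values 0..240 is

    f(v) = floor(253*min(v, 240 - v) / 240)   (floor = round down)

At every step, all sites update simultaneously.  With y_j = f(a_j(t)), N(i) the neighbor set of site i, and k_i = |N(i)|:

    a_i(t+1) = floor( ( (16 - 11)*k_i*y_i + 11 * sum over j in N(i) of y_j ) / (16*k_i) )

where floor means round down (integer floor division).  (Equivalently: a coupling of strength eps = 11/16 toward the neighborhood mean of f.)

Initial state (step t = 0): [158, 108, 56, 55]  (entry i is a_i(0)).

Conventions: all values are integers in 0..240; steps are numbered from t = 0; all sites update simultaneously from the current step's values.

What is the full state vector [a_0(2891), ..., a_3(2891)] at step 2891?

Answer: [123, 123, 123, 123]
Key observation: The state at step 11, [123, 123, 123, 123], reappears at step 12: the system is in a cycle of period 1 from step 11 on.  Therefore the state at step 2891 equals the state at step 11 + ((2891 - 11) mod 1) = 11, which is [123, 123, 123, 123].

Derivation:
t=0: [158, 108, 56, 55]
t=1: [85, 85, 76, 67]
t=2: [82, 85, 79, 79]
t=3: [86, 85, 85, 84]
t=4: [88, 89, 88, 89]
t=5: [92, 92, 92, 92]
t=6: [96, 96, 96, 96]
t=7: [101, 101, 101, 101]
t=8: [106, 106, 106, 106]
t=9: [111, 111, 111, 111]
t=10: [117, 117, 117, 117]
t=11: [123, 123, 123, 123]
t=12: [123, 123, 123, 123]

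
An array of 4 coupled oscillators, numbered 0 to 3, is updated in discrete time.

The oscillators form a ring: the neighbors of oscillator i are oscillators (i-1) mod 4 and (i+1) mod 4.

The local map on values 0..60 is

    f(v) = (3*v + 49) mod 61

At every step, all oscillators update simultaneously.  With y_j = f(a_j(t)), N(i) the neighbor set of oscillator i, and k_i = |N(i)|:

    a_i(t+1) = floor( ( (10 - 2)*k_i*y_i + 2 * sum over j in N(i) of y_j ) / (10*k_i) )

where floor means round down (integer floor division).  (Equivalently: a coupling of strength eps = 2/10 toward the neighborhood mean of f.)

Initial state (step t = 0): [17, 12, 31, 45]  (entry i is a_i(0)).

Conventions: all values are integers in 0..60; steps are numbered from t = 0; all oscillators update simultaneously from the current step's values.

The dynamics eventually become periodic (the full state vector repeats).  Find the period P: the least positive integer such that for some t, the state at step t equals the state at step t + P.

Answer: 10
Key observation: The state at step 9, [18, 18, 18, 18], reappears at step 19 — and no state repeats earlier — so the cycle the system enters has period 10.

Derivation:
t=0: [17, 12, 31, 45]
t=1: [33, 25, 18, 6]
t=2: [21, 8, 34, 11]
t=3: [44, 17, 26, 24]
t=4: [57, 37, 13, 54]
t=5: [36, 36, 28, 28]
t=6: [32, 32, 13, 13]
t=7: [23, 23, 26, 26]
t=8: [51, 51, 10, 10]
t=9: [18, 18, 18, 18]
t=10: [42, 42, 42, 42]
t=11: [53, 53, 53, 53]
t=12: [25, 25, 25, 25]
t=13: [2, 2, 2, 2]
t=14: [55, 55, 55, 55]
t=15: [31, 31, 31, 31]
t=16: [20, 20, 20, 20]
t=17: [48, 48, 48, 48]
t=18: [10, 10, 10, 10]
t=19: [18, 18, 18, 18]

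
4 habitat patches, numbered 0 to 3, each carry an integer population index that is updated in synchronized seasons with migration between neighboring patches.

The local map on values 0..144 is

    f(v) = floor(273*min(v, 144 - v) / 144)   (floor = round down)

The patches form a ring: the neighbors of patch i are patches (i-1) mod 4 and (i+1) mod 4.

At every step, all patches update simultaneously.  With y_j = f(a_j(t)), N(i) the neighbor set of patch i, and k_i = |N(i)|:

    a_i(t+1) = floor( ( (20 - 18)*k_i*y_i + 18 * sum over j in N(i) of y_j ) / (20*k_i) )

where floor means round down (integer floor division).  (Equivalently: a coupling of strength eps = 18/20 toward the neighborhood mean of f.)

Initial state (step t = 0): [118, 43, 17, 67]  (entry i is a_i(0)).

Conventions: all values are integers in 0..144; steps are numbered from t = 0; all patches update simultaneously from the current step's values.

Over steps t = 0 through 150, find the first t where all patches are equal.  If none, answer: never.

Answer: 14
Key observation: Synchronization is absorbing here: once all patches are equal they stay equal, and step 14 is the first all-equal step.

Derivation:
t=0: [118, 43, 17, 67]  (not all equal)
t=1: [98, 44, 96, 49]  (not all equal)
t=2: [87, 88, 87, 89]  (not all equal)
t=3: [105, 107, 105, 107]  (not all equal)
t=4: [70, 72, 70, 72]  (not all equal)
t=5: [135, 132, 135, 132]  (not all equal)
t=6: [21, 17, 21, 17]  (not all equal)
t=7: [32, 38, 32, 38]  (not all equal)
t=8: [70, 61, 70, 61]  (not all equal)
t=9: [116, 130, 116, 130]  (not all equal)
t=10: [28, 50, 28, 50]  (not all equal)
t=11: [89, 57, 89, 57]  (not all equal)
t=12: [107, 104, 107, 104]  (not all equal)
t=13: [74, 70, 74, 70]  (not all equal)
t=14: [132, 132, 132, 132]  (all equal)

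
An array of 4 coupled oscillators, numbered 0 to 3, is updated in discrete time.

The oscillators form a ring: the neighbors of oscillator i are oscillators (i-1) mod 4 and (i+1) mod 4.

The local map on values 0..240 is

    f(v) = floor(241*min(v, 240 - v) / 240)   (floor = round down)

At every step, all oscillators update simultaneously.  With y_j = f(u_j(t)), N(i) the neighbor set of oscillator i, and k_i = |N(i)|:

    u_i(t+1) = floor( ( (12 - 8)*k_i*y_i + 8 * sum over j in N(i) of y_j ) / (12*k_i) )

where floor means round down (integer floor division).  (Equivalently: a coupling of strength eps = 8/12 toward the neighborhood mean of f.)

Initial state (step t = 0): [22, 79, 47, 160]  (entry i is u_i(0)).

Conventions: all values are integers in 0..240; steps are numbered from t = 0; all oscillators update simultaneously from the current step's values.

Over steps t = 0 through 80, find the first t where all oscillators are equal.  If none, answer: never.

Answer: 5
Key observation: Synchronization is absorbing here: once all oscillators are equal they stay equal, and step 5 is the first all-equal step.

Derivation:
t=0: [22, 79, 47, 160]  (not all equal)
t=1: [60, 49, 68, 49]  (not all equal)
t=2: [52, 59, 55, 59]  (not all equal)
t=3: [56, 55, 57, 55]  (not all equal)
t=4: [55, 56, 55, 56]  (not all equal)
t=5: [55, 55, 55, 55]  (all equal)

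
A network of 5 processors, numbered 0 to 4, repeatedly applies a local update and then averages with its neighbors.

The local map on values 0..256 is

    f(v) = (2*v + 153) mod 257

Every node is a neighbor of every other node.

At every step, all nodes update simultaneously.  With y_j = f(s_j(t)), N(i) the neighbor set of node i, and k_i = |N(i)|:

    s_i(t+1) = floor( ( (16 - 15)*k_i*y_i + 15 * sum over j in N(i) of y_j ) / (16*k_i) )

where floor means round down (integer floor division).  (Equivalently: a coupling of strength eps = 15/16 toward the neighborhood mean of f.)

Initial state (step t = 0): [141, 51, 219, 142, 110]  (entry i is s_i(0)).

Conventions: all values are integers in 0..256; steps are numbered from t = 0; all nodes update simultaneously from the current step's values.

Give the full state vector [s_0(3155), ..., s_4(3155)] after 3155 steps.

Simulating step by step:
t=0: [141, 51, 219, 142, 110]
t=1: [158, 145, 175, 157, 168]
t=2: [218, 222, 212, 218, 214]
t=3: [72, 70, 74, 72, 73]
t=4: [40, 41, 39, 40, 40]
t=5: [233, 232, 233, 233, 233]
t=6: [104, 104, 104, 104, 104]
t=7: [104, 104, 104, 104, 104]

Answer: [104, 104, 104, 104, 104]
Key observation: The state at step 6, [104, 104, 104, 104, 104], reappears at step 7: the system is in a cycle of period 1 from step 6 on.  Therefore the state at step 3155 equals the state at step 6 + ((3155 - 6) mod 1) = 6, which is [104, 104, 104, 104, 104].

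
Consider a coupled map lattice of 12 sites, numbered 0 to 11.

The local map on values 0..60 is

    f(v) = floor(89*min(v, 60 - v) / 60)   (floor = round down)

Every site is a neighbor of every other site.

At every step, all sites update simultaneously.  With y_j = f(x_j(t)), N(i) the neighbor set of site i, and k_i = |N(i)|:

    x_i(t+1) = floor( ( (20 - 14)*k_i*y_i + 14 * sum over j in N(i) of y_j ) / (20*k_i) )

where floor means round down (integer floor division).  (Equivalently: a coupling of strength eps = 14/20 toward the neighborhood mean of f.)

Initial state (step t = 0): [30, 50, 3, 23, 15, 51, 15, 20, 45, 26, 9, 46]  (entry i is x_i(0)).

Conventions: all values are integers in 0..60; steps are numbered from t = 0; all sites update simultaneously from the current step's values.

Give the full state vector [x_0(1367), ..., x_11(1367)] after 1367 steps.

Simulating step by step:
t=0: [30, 50, 3, 23, 15, 51, 15, 20, 45, 26, 9, 46]
t=1: [27, 20, 18, 25, 22, 20, 22, 24, 22, 26, 20, 22]
t=2: [34, 31, 31, 33, 32, 31, 32, 33, 32, 33, 31, 32]
t=3: [40, 41, 41, 40, 41, 41, 41, 40, 41, 40, 41, 41]
t=4: [28, 28, 28, 28, 28, 28, 28, 28, 28, 28, 28, 28]
t=5: [41, 41, 41, 41, 41, 41, 41, 41, 41, 41, 41, 41]
t=6: [28, 28, 28, 28, 28, 28, 28, 28, 28, 28, 28, 28]

Answer: [41, 41, 41, 41, 41, 41, 41, 41, 41, 41, 41, 41]
Key observation: The state at step 4, [28, 28, 28, 28, 28, 28, 28, 28, 28, 28, 28, 28], reappears at step 6: the system is in a cycle of period 2 from step 4 on.  Therefore the state at step 1367 equals the state at step 4 + ((1367 - 4) mod 2) = 5, which is [41, 41, 41, 41, 41, 41, 41, 41, 41, 41, 41, 41].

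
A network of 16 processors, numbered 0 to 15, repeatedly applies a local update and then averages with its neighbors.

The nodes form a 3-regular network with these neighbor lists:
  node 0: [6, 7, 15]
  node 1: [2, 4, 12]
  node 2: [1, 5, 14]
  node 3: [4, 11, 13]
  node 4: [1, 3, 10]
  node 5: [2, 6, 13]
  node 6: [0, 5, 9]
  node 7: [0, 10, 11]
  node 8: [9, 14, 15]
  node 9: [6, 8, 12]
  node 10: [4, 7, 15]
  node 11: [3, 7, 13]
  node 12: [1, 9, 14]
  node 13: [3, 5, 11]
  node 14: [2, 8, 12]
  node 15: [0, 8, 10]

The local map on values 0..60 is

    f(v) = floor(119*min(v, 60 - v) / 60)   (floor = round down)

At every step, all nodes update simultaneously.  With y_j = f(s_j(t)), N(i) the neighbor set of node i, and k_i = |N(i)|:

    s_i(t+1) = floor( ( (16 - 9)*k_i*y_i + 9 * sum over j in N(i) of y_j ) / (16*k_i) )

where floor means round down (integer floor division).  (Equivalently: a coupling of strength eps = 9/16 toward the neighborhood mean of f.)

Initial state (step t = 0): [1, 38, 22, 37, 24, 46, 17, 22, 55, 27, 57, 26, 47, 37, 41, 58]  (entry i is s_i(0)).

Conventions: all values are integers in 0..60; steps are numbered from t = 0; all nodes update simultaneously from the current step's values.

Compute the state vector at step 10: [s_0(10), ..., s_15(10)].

Simulating step by step:
t=0: [1, 38, 22, 37, 24, 46, 17, 22, 55, 27, 57, 26, 47, 37, 41, 58]
t=1: [15, 40, 38, 46, 38, 34, 29, 29, 21, 35, 19, 47, 35, 42, 30, 4]
t=2: [35, 42, 46, 31, 38, 47, 49, 42, 39, 49, 36, 33, 49, 34, 50, 23]
t=3: [40, 32, 26, 52, 44, 29, 27, 43, 33, 24, 43, 50, 23, 47, 25, 45]
t=4: [38, 47, 52, 20, 32, 49, 50, 31, 46, 48, 31, 22, 48, 28, 49, 36]
t=5: [41, 28, 19, 45, 46, 25, 24, 51, 28, 23, 54, 47, 23, 43, 21, 44]
t=6: [34, 44, 43, 28, 29, 43, 45, 21, 46, 47, 18, 25, 46, 33, 43, 32]
t=7: [45, 35, 32, 53, 47, 36, 33, 43, 33, 26, 44, 49, 28, 48, 30, 45]
t=8: [34, 46, 53, 18, 28, 45, 47, 29, 49, 52, 29, 22, 53, 25, 56, 33]
t=9: [47, 27, 17, 42, 46, 29, 28, 53, 23, 17, 55, 45, 14, 41, 11, 47]
t=10: [28, 39, 39, 32, 30, 48, 45, 17, 34, 38, 16, 28, 31, 38, 28, 25]

Answer: [28, 39, 39, 32, 30, 48, 45, 17, 34, 38, 16, 28, 31, 38, 28, 25]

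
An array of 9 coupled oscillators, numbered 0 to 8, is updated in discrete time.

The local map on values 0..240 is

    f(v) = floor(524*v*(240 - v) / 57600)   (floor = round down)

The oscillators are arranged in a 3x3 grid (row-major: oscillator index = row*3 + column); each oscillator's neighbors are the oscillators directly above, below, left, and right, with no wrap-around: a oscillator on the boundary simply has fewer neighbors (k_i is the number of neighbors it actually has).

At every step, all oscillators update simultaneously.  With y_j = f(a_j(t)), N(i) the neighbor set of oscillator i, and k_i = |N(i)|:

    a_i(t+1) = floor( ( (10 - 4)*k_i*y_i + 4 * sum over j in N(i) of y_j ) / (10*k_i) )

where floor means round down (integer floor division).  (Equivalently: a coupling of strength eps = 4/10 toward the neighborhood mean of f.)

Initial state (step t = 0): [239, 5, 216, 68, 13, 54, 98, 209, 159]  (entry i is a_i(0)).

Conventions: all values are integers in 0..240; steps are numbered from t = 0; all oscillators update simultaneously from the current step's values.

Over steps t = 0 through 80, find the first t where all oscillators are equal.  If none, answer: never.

Answer: 5
Key observation: Synchronization is absorbing here: once all oscillators are equal they stay equal, and step 5 is the first all-equal step.

Derivation:
t=0: [239, 5, 216, 68, 13, 54, 98, 209, 159]  (not all equal)
t=1: [24, 16, 48, 84, 42, 79, 108, 70, 100]  (not all equal)
t=2: [58, 46, 79, 104, 82, 107, 122, 108, 120]  (not all equal)
t=3: [99, 92, 111, 122, 116, 125, 129, 127, 130]  (not all equal)
t=4: [126, 125, 128, 129, 129, 130, 130, 130, 130]  (not all equal)
t=5: [130, 130, 130, 130, 130, 130, 130, 130, 130]  (all equal)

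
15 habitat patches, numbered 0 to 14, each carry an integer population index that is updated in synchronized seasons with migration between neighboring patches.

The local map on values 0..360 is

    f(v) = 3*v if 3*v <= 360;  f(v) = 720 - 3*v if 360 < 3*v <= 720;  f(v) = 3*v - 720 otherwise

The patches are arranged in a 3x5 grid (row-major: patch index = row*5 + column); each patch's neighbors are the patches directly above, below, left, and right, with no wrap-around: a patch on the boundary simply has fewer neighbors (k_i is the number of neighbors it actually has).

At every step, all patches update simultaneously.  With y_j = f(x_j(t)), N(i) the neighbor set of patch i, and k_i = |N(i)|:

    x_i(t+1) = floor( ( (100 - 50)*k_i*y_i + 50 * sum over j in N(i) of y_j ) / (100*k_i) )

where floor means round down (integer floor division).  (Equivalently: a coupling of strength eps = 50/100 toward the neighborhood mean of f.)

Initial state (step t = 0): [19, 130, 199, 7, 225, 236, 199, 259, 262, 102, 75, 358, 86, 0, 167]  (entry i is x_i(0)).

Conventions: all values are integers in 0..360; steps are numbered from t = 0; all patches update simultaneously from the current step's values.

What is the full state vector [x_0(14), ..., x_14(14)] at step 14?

Simulating step by step:
t=0: [19, 130, 199, 7, 225, 236, 199, 259, 262, 102, 75, 358, 86, 0, 167]
t=1: [114, 215, 129, 49, 104, 73, 155, 99, 81, 208, 204, 278, 197, 90, 186]
t=2: [244, 192, 253, 221, 216, 227, 215, 268, 222, 167, 137, 139, 178, 224, 172]
t=3: [51, 93, 67, 56, 105, 85, 108, 86, 78, 164, 240, 246, 165, 98, 168]
t=4: [210, 252, 218, 209, 256, 207, 263, 252, 235, 241, 68, 100, 207, 259, 238]
t=5: [78, 55, 60, 68, 48, 110, 93, 49, 31, 13, 201, 212, 115, 48, 18]
t=6: [240, 198, 176, 171, 132, 270, 230, 185, 113, 68, 162, 165, 235, 154, 72]
t=7: [54, 100, 179, 246, 264, 89, 90, 154, 273, 248, 195, 159, 115, 224, 223]
t=8: [222, 252, 187, 68, 46, 228, 268, 241, 93, 49, 195, 246, 264, 106, 43]
t=9: [45, 67, 120, 198, 156, 63, 53, 75, 223, 164, 81, 57, 92, 239, 180]
t=10: [165, 209, 272, 173, 214, 184, 177, 218, 98, 194, 211, 198, 204, 86, 147]
t=11: [177, 131, 108, 178, 123, 167, 151, 118, 229, 177, 117, 127, 129, 242, 238]
t=12: [231, 293, 306, 211, 269, 244, 288, 296, 108, 159, 315, 328, 283, 65, 51]
t=13: [56, 141, 168, 145, 126, 72, 147, 183, 248, 215, 181, 215, 169, 198, 186]
t=14: [212, 259, 233, 239, 261, 212, 234, 177, 94, 125, 161, 149, 168, 129, 131]

Answer: [212, 259, 233, 239, 261, 212, 234, 177, 94, 125, 161, 149, 168, 129, 131]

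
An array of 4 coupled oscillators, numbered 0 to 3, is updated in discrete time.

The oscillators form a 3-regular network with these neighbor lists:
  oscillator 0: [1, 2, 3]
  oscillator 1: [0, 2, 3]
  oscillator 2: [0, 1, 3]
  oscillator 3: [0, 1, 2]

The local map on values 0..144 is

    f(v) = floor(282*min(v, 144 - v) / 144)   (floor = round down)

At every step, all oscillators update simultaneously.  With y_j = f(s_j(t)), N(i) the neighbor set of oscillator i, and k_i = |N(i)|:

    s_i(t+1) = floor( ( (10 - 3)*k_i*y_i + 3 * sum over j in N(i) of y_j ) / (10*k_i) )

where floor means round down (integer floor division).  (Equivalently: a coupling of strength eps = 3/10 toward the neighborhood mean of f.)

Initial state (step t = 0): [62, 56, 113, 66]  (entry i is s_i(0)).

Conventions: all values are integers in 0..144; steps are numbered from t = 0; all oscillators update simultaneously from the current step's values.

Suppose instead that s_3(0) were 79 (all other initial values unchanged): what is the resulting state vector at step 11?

Answer: [126, 109, 127, 127]
Key observation: This trace re-runs the system from the modified initial state.

Derivation:
t=0: [62, 56, 113, 79]
t=1: [114, 107, 77, 117]
t=2: [66, 74, 109, 62]
t=3: [122, 127, 86, 118]
t=4: [49, 43, 91, 53]
t=5: [95, 88, 100, 100]
t=6: [94, 103, 89, 89]
t=7: [97, 87, 103, 103]
t=8: [91, 102, 84, 84]
t=9: [103, 91, 112, 112]
t=10: [78, 92, 67, 67]
t=11: [126, 109, 127, 127]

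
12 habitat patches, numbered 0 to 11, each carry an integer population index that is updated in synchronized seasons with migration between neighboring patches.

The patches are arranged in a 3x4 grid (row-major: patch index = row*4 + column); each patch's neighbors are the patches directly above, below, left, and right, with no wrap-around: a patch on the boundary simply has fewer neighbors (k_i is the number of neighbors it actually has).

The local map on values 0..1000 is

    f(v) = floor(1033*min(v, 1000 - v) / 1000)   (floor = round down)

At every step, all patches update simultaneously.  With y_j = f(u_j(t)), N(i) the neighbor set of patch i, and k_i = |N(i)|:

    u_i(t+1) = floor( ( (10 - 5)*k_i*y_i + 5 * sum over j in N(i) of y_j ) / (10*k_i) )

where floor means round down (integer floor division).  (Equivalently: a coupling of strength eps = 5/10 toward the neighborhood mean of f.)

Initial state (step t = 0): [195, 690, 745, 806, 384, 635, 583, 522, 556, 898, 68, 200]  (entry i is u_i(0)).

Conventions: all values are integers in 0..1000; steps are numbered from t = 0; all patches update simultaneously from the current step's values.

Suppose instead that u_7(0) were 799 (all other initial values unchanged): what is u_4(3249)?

Simulating step by step:
t=0: [195, 690, 745, 806, 384, 635, 583, 799, 556, 898, 68, 200]
t=1: [279, 300, 289, 217, 370, 344, 329, 242, 354, 203, 158, 172]
t=2: [316, 311, 294, 248, 359, 332, 302, 247, 330, 251, 202, 191]
t=3: [335, 322, 299, 267, 353, 328, 294, 254, 327, 277, 231, 214]
t=4: [347, 331, 305, 280, 352, 329, 294, 264, 331, 295, 254, 235]
t=5: [355, 339, 313, 291, 354, 333, 300, 275, 337, 309, 272, 254]
t=6: [361, 347, 321, 301, 358, 339, 308, 287, 345, 321, 288, 272]
t=7: [367, 354, 329, 311, 364, 347, 318, 299, 353, 332, 303, 288]
t=8: [374, 361, 338, 322, 371, 355, 328, 311, 361, 343, 317, 303]
t=9: [381, 369, 348, 333, 378, 363, 339, 324, 370, 354, 330, 318]
t=10: [389, 378, 358, 344, 386, 372, 350, 337, 379, 365, 343, 332]
t=11: [397, 387, 368, 356, 395, 382, 362, 350, 389, 376, 357, 346]
t=12: [406, 396, 379, 368, 404, 393, 374, 363, 399, 387, 370, 360]
t=13: [416, 407, 391, 381, 414, 403, 387, 376, 410, 399, 383, 374]
t=14: [426, 418, 403, 394, 424, 415, 399, 390, 421, 411, 397, 388]
t=15: [437, 429, 416, 408, 435, 427, 413, 404, 432, 424, 411, 403]
t=16: [448, 441, 429, 422, 447, 439, 426, 419, 444, 437, 425, 418]
t=17: [460, 453, 443, 436, 459, 452, 440, 433, 457, 450, 439, 433]
t=18: [472, 466, 457, 451, 472, 465, 454, 448, 470, 463, 454, 448]
t=19: [485, 480, 471, 466, 485, 479, 469, 463, 483, 477, 468, 463]
t=20: [499, 494, 486, 481, 499, 493, 484, 479, 497, 491, 483, 479]
t=21: [513, 509, 501, 497, 513, 508, 499, 495, 512, 506, 499, 495]
t=22: [504, 507, 513, 513, 504, 508, 513, 512, 505, 509, 513, 512]
t=23: [511, 508, 504, 503, 511, 507, 503, 503, 510, 507, 503, 503]
t=24: [505, 508, 511, 512, 505, 508, 512, 513, 506, 509, 512, 513]
t=25: [510, 508, 505, 504, 510, 507, 504, 503, 509, 507, 504, 503]
t=26: [506, 508, 510, 512, 506, 508, 511, 512, 507, 509, 511, 512]
t=27: [509, 508, 505, 504, 509, 507, 505, 504, 508, 507, 505, 504]
t=28: [507, 508, 510, 511, 507, 508, 510, 511, 508, 509, 510, 511]
t=29: [508, 507, 506, 505, 508, 507, 506, 505, 508, 507, 506, 505]
t=30: [508, 509, 510, 510, 508, 509, 510, 510, 508, 509, 510, 510]
t=31: [507, 507, 506, 506, 507, 507, 506, 506, 507, 507, 506, 506]
t=32: [509, 509, 509, 510, 509, 509, 509, 510, 509, 509, 509, 510]
t=33: [507, 507, 506, 506, 507, 507, 506, 506, 507, 507, 506, 506]

Answer: u_4(3249) = 507
Key observation: The state at step 31, [507, 507, 506, 506, 507, 507, 506, 506, 507, 507, 506, 506], reappears at step 33: the system is in a cycle of period 2 from step 31 on.  Therefore the state at step 3249 equals the state at step 31 + ((3249 - 31) mod 2) = 31, which is [507, 507, 506, 506, 507, 507, 506, 506, 507, 507, 506, 506].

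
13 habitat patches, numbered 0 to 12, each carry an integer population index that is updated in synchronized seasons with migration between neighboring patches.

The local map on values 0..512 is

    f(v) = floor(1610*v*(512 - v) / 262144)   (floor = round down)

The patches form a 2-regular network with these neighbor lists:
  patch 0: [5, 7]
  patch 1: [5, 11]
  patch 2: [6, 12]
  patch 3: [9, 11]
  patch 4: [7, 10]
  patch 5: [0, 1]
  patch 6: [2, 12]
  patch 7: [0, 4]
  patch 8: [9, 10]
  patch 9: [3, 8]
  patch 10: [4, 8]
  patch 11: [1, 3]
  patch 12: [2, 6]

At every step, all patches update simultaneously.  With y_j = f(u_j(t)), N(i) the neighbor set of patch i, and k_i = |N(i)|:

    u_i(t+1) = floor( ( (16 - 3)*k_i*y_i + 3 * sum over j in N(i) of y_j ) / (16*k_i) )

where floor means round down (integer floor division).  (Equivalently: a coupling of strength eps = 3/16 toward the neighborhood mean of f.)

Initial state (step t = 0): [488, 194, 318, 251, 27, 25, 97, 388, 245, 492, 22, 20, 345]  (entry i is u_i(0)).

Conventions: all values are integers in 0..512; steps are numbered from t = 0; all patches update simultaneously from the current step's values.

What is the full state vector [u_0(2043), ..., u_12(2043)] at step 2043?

Simulating step by step:
t=0: [488, 194, 318, 251, 27, 25, 97, 388, 245, 492, 22, 20, 345]
t=1: [92, 319, 363, 337, 98, 102, 269, 253, 337, 124, 98, 121, 345]
t=2: [254, 358, 340, 348, 263, 265, 390, 372, 345, 307, 259, 305, 355]
t=3: [394, 348, 351, 356, 394, 396, 302, 334, 360, 379, 397, 378, 338]
t=4: [292, 339, 352, 335, 292, 288, 382, 350, 328, 314, 285, 317, 362]
t=5: [389, 365, 340, 367, 389, 392, 310, 356, 373, 378, 394, 375, 331]
t=6: [297, 323, 362, 323, 296, 292, 380, 332, 314, 313, 288, 317, 367]
t=7: [389, 376, 330, 375, 390, 391, 312, 371, 382, 381, 394, 378, 324]
t=8: [295, 311, 369, 313, 294, 292, 380, 315, 302, 306, 287, 311, 374]
t=9: [391, 384, 321, 382, 392, 392, 310, 383, 389, 386, 395, 382, 316]
t=10: [291, 300, 377, 303, 288, 289, 382, 300, 292, 298, 284, 303, 380]
t=11: [393, 390, 310, 388, 395, 394, 305, 390, 394, 391, 396, 388, 308]
t=12: [287, 291, 384, 294, 283, 285, 386, 290, 285, 290, 282, 294, 385]
t=13: [396, 394, 300, 393, 397, 396, 298, 395, 396, 395, 397, 393, 299]
t=14: [282, 284, 390, 286, 280, 282, 390, 282, 281, 283, 280, 286, 390]
t=15: [398, 397, 292, 396, 398, 397, 292, 398, 398, 397, 398, 396, 292]
t=16: [278, 280, 394, 281, 278, 279, 394, 278, 278, 280, 278, 281, 394]
t=17: [399, 398, 285, 398, 399, 398, 285, 399, 398, 398, 399, 398, 285]
t=18: [276, 278, 397, 278, 276, 277, 397, 276, 277, 278, 276, 278, 397]
t=19: [399, 399, 280, 399, 400, 399, 280, 400, 399, 399, 399, 399, 280]
t=20: [275, 276, 398, 276, 275, 276, 398, 275, 276, 276, 275, 276, 398]
t=21: [400, 400, 278, 400, 400, 400, 278, 400, 400, 400, 400, 400, 278]
t=22: [275, 275, 399, 275, 275, 275, 399, 275, 275, 275, 275, 275, 399]
t=23: [400, 400, 276, 400, 400, 400, 276, 400, 400, 400, 400, 400, 276]
t=24: [275, 275, 400, 275, 275, 275, 400, 275, 275, 275, 275, 275, 400]
t=25: [400, 400, 275, 400, 400, 400, 275, 400, 400, 400, 400, 400, 275]
t=26: [275, 275, 400, 275, 275, 275, 400, 275, 275, 275, 275, 275, 400]

Answer: [400, 400, 275, 400, 400, 400, 275, 400, 400, 400, 400, 400, 275]
Key observation: The state at step 24, [275, 275, 400, 275, 275, 275, 400, 275, 275, 275, 275, 275, 400], reappears at step 26: the system is in a cycle of period 2 from step 24 on.  Therefore the state at step 2043 equals the state at step 24 + ((2043 - 24) mod 2) = 25, which is [400, 400, 275, 400, 400, 400, 275, 400, 400, 400, 400, 400, 275].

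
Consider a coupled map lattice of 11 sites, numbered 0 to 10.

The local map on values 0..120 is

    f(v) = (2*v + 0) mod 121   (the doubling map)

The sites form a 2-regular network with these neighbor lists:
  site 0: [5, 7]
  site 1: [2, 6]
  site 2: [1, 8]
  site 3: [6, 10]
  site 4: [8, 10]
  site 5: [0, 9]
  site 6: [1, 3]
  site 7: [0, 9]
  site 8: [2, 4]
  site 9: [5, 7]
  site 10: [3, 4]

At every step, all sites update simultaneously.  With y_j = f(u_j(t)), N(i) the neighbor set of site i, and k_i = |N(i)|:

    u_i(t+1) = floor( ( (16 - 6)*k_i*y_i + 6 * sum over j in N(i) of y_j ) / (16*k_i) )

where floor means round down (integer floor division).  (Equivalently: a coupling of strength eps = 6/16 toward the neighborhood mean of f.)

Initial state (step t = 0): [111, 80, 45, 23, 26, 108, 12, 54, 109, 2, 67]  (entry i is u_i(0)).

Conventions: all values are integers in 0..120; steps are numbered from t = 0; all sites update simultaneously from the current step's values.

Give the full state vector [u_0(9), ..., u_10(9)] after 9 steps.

Simulating step by step:
t=0: [111, 80, 45, 23, 26, 108, 12, 54, 109, 2, 67]
t=1: [101, 45, 81, 35, 53, 79, 30, 87, 87, 40, 26]
t=2: [67, 75, 52, 64, 85, 53, 67, 63, 60, 66, 65]
t=3: [28, 40, 92, 8, 54, 70, 14, 7, 103, 27, 16]
t=4: [41, 67, 70, 21, 89, 32, 35, 29, 85, 39, 43]
t=5: [74, 24, 23, 55, 60, 70, 54, 66, 44, 71, 72]
t=6: [22, 58, 54, 93, 95, 20, 97, 15, 86, 18, 57]
t=7: [40, 106, 98, 75, 74, 40, 79, 33, 65, 35, 96]
t=8: [77, 77, 65, 38, 31, 78, 45, 69, 24, 71, 54]
t=9: [30, 39, 20, 84, 68, 32, 76, 20, 43, 22, 93]

Answer: [30, 39, 20, 84, 68, 32, 76, 20, 43, 22, 93]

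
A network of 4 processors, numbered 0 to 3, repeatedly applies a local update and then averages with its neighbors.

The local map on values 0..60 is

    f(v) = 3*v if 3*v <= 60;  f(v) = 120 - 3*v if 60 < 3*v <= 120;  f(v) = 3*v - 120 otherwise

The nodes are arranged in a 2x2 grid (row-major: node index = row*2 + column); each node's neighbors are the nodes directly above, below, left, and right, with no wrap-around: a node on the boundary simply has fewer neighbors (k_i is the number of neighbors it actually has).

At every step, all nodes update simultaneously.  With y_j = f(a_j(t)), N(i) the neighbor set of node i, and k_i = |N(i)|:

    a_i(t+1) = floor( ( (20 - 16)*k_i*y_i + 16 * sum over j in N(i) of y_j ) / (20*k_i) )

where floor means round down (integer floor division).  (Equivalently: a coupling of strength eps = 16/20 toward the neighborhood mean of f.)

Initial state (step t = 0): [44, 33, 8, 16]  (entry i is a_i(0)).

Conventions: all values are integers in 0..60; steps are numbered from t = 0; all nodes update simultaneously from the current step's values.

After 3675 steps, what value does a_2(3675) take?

Simulating step by step:
t=0: [44, 33, 8, 16]
t=1: [20, 28, 28, 27]
t=2: [40, 46, 46, 36]
t=3: [14, 8, 8, 16]
t=4: [27, 40, 40, 28]
t=5: [7, 30, 30, 7]
t=6: [28, 22, 22, 28]
t=7: [50, 39, 39, 50]
t=8: [8, 24, 24, 8]
t=9: [43, 28, 28, 43]
t=10: [30, 14, 14, 30]
t=11: [39, 32, 32, 39]
t=12: [19, 7, 7, 19]
t=13: [28, 49, 49, 28]
t=14: [28, 34, 34, 28]
t=15: [21, 32, 32, 21]
t=16: [30, 50, 50, 30]
t=17: [30, 30, 30, 30]
t=18: [30, 30, 30, 30]

Answer: a_2(3675) = 30
Key observation: The state at step 17, [30, 30, 30, 30], reappears at step 18: the system is in a cycle of period 1 from step 17 on.  Therefore the state at step 3675 equals the state at step 17 + ((3675 - 17) mod 1) = 17, which is [30, 30, 30, 30].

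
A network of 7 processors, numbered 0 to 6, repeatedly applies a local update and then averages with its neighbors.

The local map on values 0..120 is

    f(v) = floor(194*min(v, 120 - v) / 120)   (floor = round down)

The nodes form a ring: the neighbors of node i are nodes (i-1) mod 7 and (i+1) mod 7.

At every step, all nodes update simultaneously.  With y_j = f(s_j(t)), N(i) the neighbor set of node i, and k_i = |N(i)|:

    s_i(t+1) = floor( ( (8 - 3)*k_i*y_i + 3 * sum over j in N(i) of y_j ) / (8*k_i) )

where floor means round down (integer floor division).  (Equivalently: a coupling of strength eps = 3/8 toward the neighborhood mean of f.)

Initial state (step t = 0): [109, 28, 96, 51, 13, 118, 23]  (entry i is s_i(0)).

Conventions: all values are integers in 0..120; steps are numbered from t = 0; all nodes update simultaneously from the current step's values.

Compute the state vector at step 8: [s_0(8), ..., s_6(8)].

Simulating step by step:
t=0: [109, 28, 96, 51, 13, 118, 23]
t=1: [26, 38, 47, 62, 29, 12, 26]
t=2: [45, 60, 75, 80, 49, 28, 37]
t=3: [74, 87, 75, 68, 69, 54, 58]
t=4: [73, 60, 70, 81, 83, 87, 88]
t=5: [74, 89, 80, 65, 58, 53, 55]
t=6: [72, 57, 65, 84, 90, 87, 84]
t=7: [76, 88, 83, 61, 50, 53, 60]
t=8: [72, 56, 64, 85, 83, 86, 89]

Answer: [72, 56, 64, 85, 83, 86, 89]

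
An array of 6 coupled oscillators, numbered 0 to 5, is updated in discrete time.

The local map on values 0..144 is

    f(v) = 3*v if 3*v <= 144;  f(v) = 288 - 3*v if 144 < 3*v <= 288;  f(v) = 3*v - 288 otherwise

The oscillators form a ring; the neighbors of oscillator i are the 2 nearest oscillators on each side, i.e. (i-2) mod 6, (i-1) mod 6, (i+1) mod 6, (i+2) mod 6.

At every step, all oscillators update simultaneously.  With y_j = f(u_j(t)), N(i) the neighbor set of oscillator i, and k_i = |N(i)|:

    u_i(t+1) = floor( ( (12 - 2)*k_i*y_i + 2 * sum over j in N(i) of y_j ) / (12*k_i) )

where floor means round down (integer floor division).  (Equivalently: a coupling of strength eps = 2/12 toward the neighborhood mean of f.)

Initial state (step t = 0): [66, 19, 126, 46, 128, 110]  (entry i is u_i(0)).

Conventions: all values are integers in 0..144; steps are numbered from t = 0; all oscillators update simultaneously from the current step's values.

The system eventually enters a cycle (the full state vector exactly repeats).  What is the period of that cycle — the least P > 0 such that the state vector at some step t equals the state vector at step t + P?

Answer: 4
Key observation: The state at step 76, [18, 18, 18, 18, 18, 18], reappears at step 80 — and no state repeats earlier — so the cycle the system enters has period 4.

Derivation:
t=0: [66, 19, 126, 46, 128, 110]
t=1: [86, 62, 90, 126, 95, 50]
t=2: [35, 96, 24, 85, 14, 124]
t=3: [95, 12, 67, 35, 47, 77]
t=4: [15, 40, 84, 100, 128, 59]
t=5: [52, 108, 41, 25, 88, 103]
t=6: [118, 44, 113, 71, 34, 28]
t=7: [70, 121, 58, 77, 96, 85]
t=8: [74, 74, 103, 56, 11, 36]
t=9: [64, 68, 29, 109, 40, 101]
t=10: [92, 79, 86, 45, 109, 26]
t=11: [18, 53, 34, 120, 43, 74]
t=12: [62, 119, 101, 77, 119, 71]
t=13: [94, 67, 24, 57, 67, 74]
t=14: [18, 83, 72, 110, 83, 67]
t=15: [54, 43, 67, 44, 43, 79]
t=16: [121, 124, 94, 126, 124, 64]
t=17: [73, 81, 18, 86, 81, 93]
t=18: [63, 44, 52, 31, 44, 15]
t=19: [100, 125, 129, 95, 125, 56]
t=20: [26, 82, 90, 18, 82, 107]
t=21: [70, 42, 24, 50, 42, 36]
t=22: [83, 121, 79, 133, 121, 109]
t=23: [42, 72, 55, 102, 72, 45]
t=24: [121, 76, 114, 31, 76, 124]
t=25: [73, 62, 57, 88, 62, 82]
t=26: [72, 95, 109, 35, 95, 47]
t=27: [67, 17, 40, 95, 17, 125]
t=28: [85, 54, 108, 15, 54, 80]
t=29: [41, 111, 43, 51, 111, 53]
t=30: [117, 59, 122, 127, 59, 122]
t=31: [68, 105, 80, 93, 105, 80]
t=32: [76, 30, 46, 13, 30, 46]
t=33: [69, 90, 126, 51, 90, 126]
t=34: [76, 31, 85, 121, 31, 85]
t=35: [60, 85, 40, 73, 85, 40]
t=36: [102, 44, 110, 70, 44, 110]
t=37: [29, 117, 50, 79, 117, 50]
t=38: [89, 69, 126, 59, 69, 126]
t=39: [31, 80, 87, 106, 80, 87]
t=40: [83, 47, 31, 31, 47, 31]
t=41: [52, 130, 94, 97, 130, 94]
t=42: [119, 91, 19, 11, 91, 19]
t=43: [63, 21, 53, 33, 21, 53]
t=44: [98, 71, 121, 98, 71, 121]
t=45: [17, 69, 69, 17, 69, 69]
t=46: [56, 78, 78, 56, 78, 78]
t=47: [109, 59, 59, 109, 59, 59]
t=48: [51, 105, 105, 51, 105, 105]
t=49: [117, 36, 36, 117, 36, 36]
t=50: [70, 104, 104, 70, 104, 104]
t=51: [69, 28, 28, 69, 28, 28]
t=52: [81, 83, 83, 81, 83, 83]
t=53: [44, 39, 39, 44, 39, 39]
t=54: [129, 118, 118, 129, 118, 118]
t=55: [93, 68, 68, 93, 68, 68]
t=56: [21, 77, 77, 21, 77, 77]
t=57: [62, 57, 57, 62, 57, 57]
t=58: [104, 115, 115, 104, 115, 115]
t=59: [29, 54, 54, 29, 54, 54]
t=60: [93, 122, 122, 93, 122, 122]
t=61: [20, 72, 72, 20, 72, 72]
t=62: [62, 71, 71, 62, 71, 71]
t=63: [97, 77, 77, 97, 77, 77]
t=64: [12, 52, 52, 12, 52, 52]
t=65: [52, 124, 124, 52, 124, 124]
t=66: [124, 88, 88, 124, 88, 88]
t=67: [74, 29, 29, 74, 29, 29]
t=68: [69, 85, 85, 69, 85, 85]
t=69: [73, 37, 37, 73, 37, 37]
t=70: [76, 107, 107, 76, 107, 107]
t=71: [55, 35, 35, 55, 35, 35]
t=72: [120, 106, 106, 120, 106, 106]
t=73: [65, 33, 33, 65, 33, 33]
t=74: [94, 98, 98, 94, 98, 98]
t=75: [6, 6, 6, 6, 6, 6]
t=76: [18, 18, 18, 18, 18, 18]
t=77: [54, 54, 54, 54, 54, 54]
t=78: [126, 126, 126, 126, 126, 126]
t=79: [90, 90, 90, 90, 90, 90]
t=80: [18, 18, 18, 18, 18, 18]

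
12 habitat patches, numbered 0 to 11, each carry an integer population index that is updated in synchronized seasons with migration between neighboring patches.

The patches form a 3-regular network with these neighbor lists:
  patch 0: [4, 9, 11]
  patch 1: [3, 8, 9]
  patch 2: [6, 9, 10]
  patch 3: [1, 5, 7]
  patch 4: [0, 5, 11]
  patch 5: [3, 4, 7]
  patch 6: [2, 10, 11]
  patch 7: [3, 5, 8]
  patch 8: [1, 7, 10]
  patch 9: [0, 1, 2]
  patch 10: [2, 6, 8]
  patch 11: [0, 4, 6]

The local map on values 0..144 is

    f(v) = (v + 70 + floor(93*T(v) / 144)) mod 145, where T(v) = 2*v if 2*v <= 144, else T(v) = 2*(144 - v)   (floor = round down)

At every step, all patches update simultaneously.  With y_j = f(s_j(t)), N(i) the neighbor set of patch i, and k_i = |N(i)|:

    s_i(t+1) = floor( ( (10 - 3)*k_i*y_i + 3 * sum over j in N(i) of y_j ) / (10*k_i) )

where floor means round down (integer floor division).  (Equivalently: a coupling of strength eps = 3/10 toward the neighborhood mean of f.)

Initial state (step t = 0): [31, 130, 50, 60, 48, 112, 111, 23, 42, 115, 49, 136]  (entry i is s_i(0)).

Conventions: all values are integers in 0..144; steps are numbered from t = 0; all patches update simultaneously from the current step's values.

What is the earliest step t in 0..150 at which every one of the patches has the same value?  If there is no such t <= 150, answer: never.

Simulating step by step:
t=0: [31, 130, 50, 60, 48, 112, 111, 23, 42, 115, 49, 136]  (not all equal)
t=1: [117, 67, 46, 70, 53, 76, 69, 101, 37, 79, 39, 75]  (not all equal)
t=2: [75, 72, 39, 84, 57, 82, 71, 74, 23, 79, 22, 82]  (not all equal)
t=3: [85, 92, 39, 86, 64, 83, 83, 91, 115, 80, 106, 84]  (not all equal)
t=4: [84, 83, 35, 84, 75, 84, 78, 83, 78, 79, 73, 84]  (not all equal)
t=5: [86, 86, 29, 86, 88, 86, 79, 86, 87, 78, 80, 86]  (not all equal)
t=6: [85, 85, 121, 85, 85, 85, 91, 85, 85, 92, 91, 85]  (not all equal)
t=7: [85, 85, 77, 86, 86, 86, 83, 86, 85, 83, 83, 85]  (not all equal)
t=8: [85, 85, 87, 85, 85, 85, 86, 85, 85, 86, 86, 85]  (not all equal)
t=9: [85, 85, 85, 86, 86, 86, 85, 86, 85, 85, 85, 85]  (not all equal)
t=10: [85, 85, 86, 85, 85, 85, 86, 85, 85, 86, 86, 85]  (not all equal)
t=11: [85, 85, 85, 86, 86, 86, 85, 86, 85, 85, 85, 85]  (not all equal)

Answer: never
Key observation: The state at step 9 reappears at step 11 — the system is in a cycle of period 2 from step 9 on.  No step 0..11 is synchronized, and the cycle repeats forever, so no step up to 150 (or ever) has all patches equal.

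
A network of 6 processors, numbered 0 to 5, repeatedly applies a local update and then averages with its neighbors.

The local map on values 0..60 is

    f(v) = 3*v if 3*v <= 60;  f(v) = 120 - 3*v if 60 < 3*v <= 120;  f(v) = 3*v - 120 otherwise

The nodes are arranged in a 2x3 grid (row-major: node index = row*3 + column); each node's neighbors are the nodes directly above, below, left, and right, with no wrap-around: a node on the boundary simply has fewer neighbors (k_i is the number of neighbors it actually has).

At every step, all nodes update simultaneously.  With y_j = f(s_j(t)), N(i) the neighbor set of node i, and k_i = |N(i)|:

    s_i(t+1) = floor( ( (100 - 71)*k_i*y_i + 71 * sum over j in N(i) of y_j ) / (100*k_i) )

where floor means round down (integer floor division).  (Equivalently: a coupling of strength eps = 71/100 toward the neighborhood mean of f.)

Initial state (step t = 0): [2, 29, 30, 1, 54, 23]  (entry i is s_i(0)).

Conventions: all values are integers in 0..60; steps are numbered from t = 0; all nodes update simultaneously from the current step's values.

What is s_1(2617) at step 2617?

Simulating step by step:
t=0: [2, 29, 30, 1, 54, 23]
t=1: [14, 28, 38, 17, 32, 40]
t=2: [43, 27, 14, 38, 27, 10]
t=3: [18, 32, 36, 18, 29, 37]
t=4: [43, 30, 15, 46, 30, 18]
t=5: [19, 28, 42, 19, 32, 42]
t=6: [49, 31, 16, 45, 30, 12]
t=7: [22, 32, 36, 24, 27, 38]
t=8: [41, 31, 14, 46, 29, 19]
t=9: [16, 26, 42, 18, 33, 43]
t=10: [48, 29, 19, 40, 30, 12]
t=11: [18, 35, 41, 19, 25, 41]
t=12: [41, 28, 7, 51, 30, 17]
t=13: [25, 23, 36, 21, 37, 32]
t=14: [51, 30, 30, 35, 33, 14]
t=15: [25, 28, 34, 23, 26, 30]
t=16: [43, 35, 28, 45, 39, 30]
t=17: [13, 15, 26, 8, 15, 22]
t=18: [35, 42, 47, 36, 42, 46]
t=19: [10, 11, 14, 10, 10, 14]
t=20: [31, 33, 38, 30, 33, 37]
t=21: [25, 18, 12, 25, 20, 12]
t=22: [48, 49, 42, 50, 49, 44]
t=23: [27, 21, 15, 26, 24, 15]
t=24: [46, 47, 49, 43, 48, 46]
t=25: [15, 22, 21, 17, 18, 23]
t=26: [50, 52, 53, 49, 52, 54]
t=27: [31, 35, 39, 31, 35, 38]
t=28: [22, 15, 8, 22, 15, 8]
t=29: [50, 42, 31, 50, 42, 31]
t=30: [21, 16, 19, 21, 16, 19]
t=31: [53, 52, 53, 53, 52, 53]
t=32: [37, 37, 37, 37, 37, 37]
t=33: [9, 9, 9, 9, 9, 9]
t=34: [27, 27, 27, 27, 27, 27]
t=35: [39, 39, 39, 39, 39, 39]
t=36: [3, 3, 3, 3, 3, 3]
t=37: [9, 9, 9, 9, 9, 9]

Answer: s_1(2617) = 9
Key observation: The state at step 33, [9, 9, 9, 9, 9, 9], reappears at step 37: the system is in a cycle of period 4 from step 33 on.  Therefore the state at step 2617 equals the state at step 33 + ((2617 - 33) mod 4) = 33, which is [9, 9, 9, 9, 9, 9].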